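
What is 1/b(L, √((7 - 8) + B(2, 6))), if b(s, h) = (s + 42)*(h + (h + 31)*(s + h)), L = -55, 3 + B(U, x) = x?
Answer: 131/2899151 - 23*√2/37688963 ≈ 4.4323e-5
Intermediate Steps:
B(U, x) = -3 + x
b(s, h) = (42 + s)*(h + (31 + h)*(h + s))
1/b(L, √((7 - 8) + B(2, 6))) = 1/(31*(-55)² + 42*(√((7 - 8) + (-3 + 6)))² + 1302*(-55) + 1344*√((7 - 8) + (-3 + 6)) + √((7 - 8) + (-3 + 6))*(-55)² - 55*(√((7 - 8) + (-3 + 6)))² + 74*√((7 - 8) + (-3 + 6))*(-55)) = 1/(31*3025 + 42*(√(-1 + 3))² - 71610 + 1344*√(-1 + 3) + √(-1 + 3)*3025 - 55*(√(-1 + 3))² + 74*√(-1 + 3)*(-55)) = 1/(93775 + 42*(√2)² - 71610 + 1344*√2 + √2*3025 - 55*(√2)² + 74*√2*(-55)) = 1/(93775 + 42*2 - 71610 + 1344*√2 + 3025*√2 - 55*2 - 4070*√2) = 1/(93775 + 84 - 71610 + 1344*√2 + 3025*√2 - 110 - 4070*√2) = 1/(22139 + 299*√2)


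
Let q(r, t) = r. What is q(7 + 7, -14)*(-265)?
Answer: -3710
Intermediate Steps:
q(7 + 7, -14)*(-265) = (7 + 7)*(-265) = 14*(-265) = -3710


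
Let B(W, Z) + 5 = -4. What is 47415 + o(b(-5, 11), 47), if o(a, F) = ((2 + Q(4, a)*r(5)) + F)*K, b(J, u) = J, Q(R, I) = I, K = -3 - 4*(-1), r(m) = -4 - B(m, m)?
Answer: 47439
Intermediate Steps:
B(W, Z) = -9 (B(W, Z) = -5 - 4 = -9)
r(m) = 5 (r(m) = -4 - 1*(-9) = -4 + 9 = 5)
K = 1 (K = -3 + 4 = 1)
o(a, F) = 2 + F + 5*a (o(a, F) = ((2 + a*5) + F)*1 = ((2 + 5*a) + F)*1 = (2 + F + 5*a)*1 = 2 + F + 5*a)
47415 + o(b(-5, 11), 47) = 47415 + (2 + 47 + 5*(-5)) = 47415 + (2 + 47 - 25) = 47415 + 24 = 47439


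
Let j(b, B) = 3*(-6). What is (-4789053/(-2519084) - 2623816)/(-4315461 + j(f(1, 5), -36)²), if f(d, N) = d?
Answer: 6609608115491/10870192574508 ≈ 0.60805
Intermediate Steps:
j(b, B) = -18
(-4789053/(-2519084) - 2623816)/(-4315461 + j(f(1, 5), -36)²) = (-4789053/(-2519084) - 2623816)/(-4315461 + (-18)²) = (-4789053*(-1/2519084) - 2623816)/(-4315461 + 324) = (4789053/2519084 - 2623816)/(-4315137) = -6609608115491/2519084*(-1/4315137) = 6609608115491/10870192574508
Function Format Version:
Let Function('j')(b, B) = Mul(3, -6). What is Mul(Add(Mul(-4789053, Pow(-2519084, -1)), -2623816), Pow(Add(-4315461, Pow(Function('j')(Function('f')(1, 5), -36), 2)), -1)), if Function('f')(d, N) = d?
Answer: Rational(6609608115491, 10870192574508) ≈ 0.60805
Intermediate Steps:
Function('j')(b, B) = -18
Mul(Add(Mul(-4789053, Pow(-2519084, -1)), -2623816), Pow(Add(-4315461, Pow(Function('j')(Function('f')(1, 5), -36), 2)), -1)) = Mul(Add(Mul(-4789053, Pow(-2519084, -1)), -2623816), Pow(Add(-4315461, Pow(-18, 2)), -1)) = Mul(Add(Mul(-4789053, Rational(-1, 2519084)), -2623816), Pow(Add(-4315461, 324), -1)) = Mul(Add(Rational(4789053, 2519084), -2623816), Pow(-4315137, -1)) = Mul(Rational(-6609608115491, 2519084), Rational(-1, 4315137)) = Rational(6609608115491, 10870192574508)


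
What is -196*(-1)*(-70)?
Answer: -13720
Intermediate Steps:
-196*(-1)*(-70) = -49*(-4)*(-70) = 196*(-70) = -13720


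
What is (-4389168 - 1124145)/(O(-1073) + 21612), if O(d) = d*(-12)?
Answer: -1837771/11496 ≈ -159.86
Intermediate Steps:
O(d) = -12*d
(-4389168 - 1124145)/(O(-1073) + 21612) = (-4389168 - 1124145)/(-12*(-1073) + 21612) = -5513313/(12876 + 21612) = -5513313/34488 = -5513313*1/34488 = -1837771/11496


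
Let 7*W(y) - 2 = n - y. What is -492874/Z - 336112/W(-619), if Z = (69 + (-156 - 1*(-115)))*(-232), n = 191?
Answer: -9164699/3248 ≈ -2821.6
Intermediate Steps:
W(y) = 193/7 - y/7 (W(y) = 2/7 + (191 - y)/7 = 2/7 + (191/7 - y/7) = 193/7 - y/7)
Z = -6496 (Z = (69 + (-156 + 115))*(-232) = (69 - 41)*(-232) = 28*(-232) = -6496)
-492874/Z - 336112/W(-619) = -492874/(-6496) - 336112/(193/7 - ⅐*(-619)) = -492874*(-1/6496) - 336112/(193/7 + 619/7) = 246437/3248 - 336112/116 = 246437/3248 - 336112*1/116 = 246437/3248 - 84028/29 = -9164699/3248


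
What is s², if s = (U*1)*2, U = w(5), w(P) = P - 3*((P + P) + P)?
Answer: 6400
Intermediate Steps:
w(P) = -8*P (w(P) = P - 3*(2*P + P) = P - 9*P = -8*P)
U = -40 (U = -8*5 = -40)
s = -80 (s = -40*1*2 = -40*2 = -80)
s² = (-80)² = 6400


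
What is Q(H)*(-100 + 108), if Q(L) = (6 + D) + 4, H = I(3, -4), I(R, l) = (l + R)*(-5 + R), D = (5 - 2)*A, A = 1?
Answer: 104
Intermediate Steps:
D = 3 (D = (5 - 2)*1 = 3*1 = 3)
I(R, l) = (-5 + R)*(R + l) (I(R, l) = (R + l)*(-5 + R) = (-5 + R)*(R + l))
H = 2 (H = 3**2 - 5*3 - 5*(-4) + 3*(-4) = 9 - 15 + 20 - 12 = 2)
Q(L) = 13 (Q(L) = (6 + 3) + 4 = 9 + 4 = 13)
Q(H)*(-100 + 108) = 13*(-100 + 108) = 13*8 = 104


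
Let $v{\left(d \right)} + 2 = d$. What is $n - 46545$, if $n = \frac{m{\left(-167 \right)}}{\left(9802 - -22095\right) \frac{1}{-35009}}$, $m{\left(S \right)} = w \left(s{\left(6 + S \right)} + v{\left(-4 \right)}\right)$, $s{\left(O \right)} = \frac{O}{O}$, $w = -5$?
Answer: $- \frac{1485521090}{31897} \approx -46572.0$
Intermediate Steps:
$v{\left(d \right)} = -2 + d$
$s{\left(O \right)} = 1$
$m{\left(S \right)} = 25$ ($m{\left(S \right)} = - 5 \left(1 - 6\right) = \left(-5\right) \left(-5\right) = 25$)
$n = - \frac{875225}{31897}$ ($n = \frac{25}{\left(9802 - -22095\right) \frac{1}{-35009}} = \frac{25}{\left(9802 + 22095\right) \left(- \frac{1}{35009}\right)} = \frac{25}{31897 \left(- \frac{1}{35009}\right)} = \frac{25}{- \frac{31897}{35009}} = 25 \left(- \frac{35009}{31897}\right) = - \frac{875225}{31897} \approx -27.439$)
$n - 46545 = - \frac{875225}{31897} - 46545 = - \frac{1485521090}{31897}$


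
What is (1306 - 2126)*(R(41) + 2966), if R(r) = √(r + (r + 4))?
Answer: -2432120 - 820*√86 ≈ -2.4397e+6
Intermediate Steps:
R(r) = √(4 + 2*r) (R(r) = √(r + (4 + r)) = √(4 + 2*r))
(1306 - 2126)*(R(41) + 2966) = (1306 - 2126)*(√(4 + 2*41) + 2966) = -820*(√(4 + 82) + 2966) = -820*(√86 + 2966) = -820*(2966 + √86) = -2432120 - 820*√86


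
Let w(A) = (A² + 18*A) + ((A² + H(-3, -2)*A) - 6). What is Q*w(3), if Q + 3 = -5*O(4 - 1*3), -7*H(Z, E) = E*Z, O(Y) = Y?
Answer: -3552/7 ≈ -507.43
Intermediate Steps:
H(Z, E) = -E*Z/7
w(A) = -6 + 2*A² + 120*A/7 (w(A) = (A² + 18*A) + ((A² + (-⅐*(-2)*(-3))*A) - 6) = (A² + 18*A) + ((A² - 6*A/7) - 6) = (A² + 18*A) + (-6 + A² - 6*A/7) = -6 + 2*A² + 120*A/7)
Q = -8 (Q = -3 - 5*(4 - 1*3) = -3 - 5*(4 - 3) = -3 - 5*1 = -3 - 5 = -8)
Q*w(3) = -8*(-6 + 2*3² + (120/7)*3) = -8*(-6 + 2*9 + 360/7) = -8*(-6 + 18 + 360/7) = -8*444/7 = -3552/7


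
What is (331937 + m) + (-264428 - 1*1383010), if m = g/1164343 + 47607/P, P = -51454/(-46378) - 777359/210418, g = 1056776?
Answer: -2798477075184370416151/2097938827124285 ≈ -1.3339e+6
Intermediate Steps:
P = -12612753965/4879383002 (P = -51454*(-1/46378) - 777359*1/210418 = 25727/23189 - 777359/210418 = -12612753965/4879383002 ≈ -2.5849)
m = -38636450163546374366/2097938827124285 (m = 1056776/1164343 + 47607/(-12612753965/4879383002) = 1056776*(1/1164343) + 47607*(-4879383002/12612753965) = 1056776/1164343 - 33184683796602/1801821995 = -38636450163546374366/2097938827124285 ≈ -18416.)
(331937 + m) + (-264428 - 1*1383010) = (331937 - 38636450163546374366/2097938827124285) + (-264428 - 1*1383010) = 657747070295607415679/2097938827124285 + (-264428 - 1383010) = 657747070295607415679/2097938827124285 - 1647438 = -2798477075184370416151/2097938827124285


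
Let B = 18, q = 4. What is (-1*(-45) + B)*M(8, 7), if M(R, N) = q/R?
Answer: 63/2 ≈ 31.500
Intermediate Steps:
M(R, N) = 4/R
(-1*(-45) + B)*M(8, 7) = (-1*(-45) + 18)*(4/8) = (45 + 18)*(4*(⅛)) = 63*(½) = 63/2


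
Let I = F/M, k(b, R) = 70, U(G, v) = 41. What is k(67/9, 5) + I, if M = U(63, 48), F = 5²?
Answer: 2895/41 ≈ 70.610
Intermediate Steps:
F = 25
M = 41
I = 25/41 ≈ 0.60976
k(67/9, 5) + I = 70 + 25/41 = 2895/41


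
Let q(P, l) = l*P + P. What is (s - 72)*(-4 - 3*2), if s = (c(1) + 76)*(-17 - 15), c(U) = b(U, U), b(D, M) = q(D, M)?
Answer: 25680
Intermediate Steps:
q(P, l) = P + P*l (q(P, l) = P*l + P = P + P*l)
b(D, M) = D*(1 + M)
c(U) = U*(1 + U)
s = -2496 (s = (1*(1 + 1) + 76)*(-17 - 15) = (1*2 + 76)*(-32) = (2 + 76)*(-32) = 78*(-32) = -2496)
(s - 72)*(-4 - 3*2) = (-2496 - 72)*(-4 - 3*2) = -2568*(-4 - 6) = -2568*(-10) = 25680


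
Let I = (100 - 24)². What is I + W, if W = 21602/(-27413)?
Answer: 158315886/27413 ≈ 5775.2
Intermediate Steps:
W = -21602/27413 (W = 21602*(-1/27413) = -21602/27413 ≈ -0.78802)
I = 5776 (I = 76² = 5776)
I + W = 5776 - 21602/27413 = 158315886/27413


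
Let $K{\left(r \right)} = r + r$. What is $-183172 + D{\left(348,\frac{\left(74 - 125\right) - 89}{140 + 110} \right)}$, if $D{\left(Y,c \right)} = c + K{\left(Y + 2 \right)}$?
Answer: $- \frac{4561814}{25} \approx -1.8247 \cdot 10^{5}$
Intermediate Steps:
$K{\left(r \right)} = 2 r$
$D{\left(Y,c \right)} = 4 + c + 2 Y$ ($D{\left(Y,c \right)} = c + 2 \left(Y + 2\right) = c + 2 \left(2 + Y\right) = c + \left(4 + 2 Y\right) = 4 + c + 2 Y$)
$-183172 + D{\left(348,\frac{\left(74 - 125\right) - 89}{140 + 110} \right)} = -183172 + \left(4 + \frac{\left(74 - 125\right) - 89}{140 + 110} + 2 \cdot 348\right) = -183172 + \left(4 + \frac{\left(74 - 125\right) - 89}{250} + 696\right) = -183172 + \left(4 + \left(-51 - 89\right) \frac{1}{250} + 696\right) = -183172 + \left(4 - \frac{14}{25} + 696\right) = -183172 + \frac{17486}{25} = - \frac{4561814}{25}$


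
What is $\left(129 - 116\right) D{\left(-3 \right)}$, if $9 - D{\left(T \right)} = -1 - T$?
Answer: $91$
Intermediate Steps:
$D{\left(T \right)} = 10 + T$ ($D{\left(T \right)} = 9 - \left(-1 - T\right) = 9 + \left(1 + T\right) = 10 + T$)
$\left(129 - 116\right) D{\left(-3 \right)} = \left(129 - 116\right) \left(10 - 3\right) = 13 \cdot 7 = 91$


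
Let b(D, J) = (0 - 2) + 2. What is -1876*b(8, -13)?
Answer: 0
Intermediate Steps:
b(D, J) = 0 (b(D, J) = -2 + 2 = 0)
-1876*b(8, -13) = -1876*0 = 0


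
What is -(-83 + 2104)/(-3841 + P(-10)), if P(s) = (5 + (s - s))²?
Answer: 2021/3816 ≈ 0.52961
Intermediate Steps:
P(s) = 25 (P(s) = (5 + 0)² = 5² = 25)
-(-83 + 2104)/(-3841 + P(-10)) = -(-83 + 2104)/(-3841 + 25) = -2021/(-3816) = -2021*(-1)/3816 = -1*(-2021/3816) = 2021/3816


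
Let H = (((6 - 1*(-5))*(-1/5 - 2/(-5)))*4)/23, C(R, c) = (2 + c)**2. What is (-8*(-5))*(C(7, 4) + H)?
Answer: 33472/23 ≈ 1455.3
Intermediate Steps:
H = 44/115 (H = (((6 + 5)*(-1*1/5 - 2*(-1/5)))*4)*(1/23) = ((11*(-1/5 + 2/5))*4)*(1/23) = ((11*(1/5))*4)*(1/23) = ((11/5)*4)*(1/23) = (44/5)*(1/23) = 44/115 ≈ 0.38261)
(-8*(-5))*(C(7, 4) + H) = (-8*(-5))*((2 + 4)**2 + 44/115) = 40*(6**2 + 44/115) = 40*(36 + 44/115) = 40*(4184/115) = 33472/23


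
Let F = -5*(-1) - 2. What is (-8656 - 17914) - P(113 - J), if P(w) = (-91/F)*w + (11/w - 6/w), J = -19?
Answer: -2978717/132 ≈ -22566.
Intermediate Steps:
F = 3 (F = 5 - 2 = 3)
P(w) = 5/w - 91*w/3 (P(w) = (-91/3)*w + (11/w - 6/w) = (-91*⅓)*w + 5/w = -91*w/3 + 5/w = 5/w - 91*w/3)
(-8656 - 17914) - P(113 - J) = (-8656 - 17914) - (5/(113 - 1*(-19)) - 91*(113 - 1*(-19))/3) = -26570 - (5/(113 + 19) - 91*(113 + 19)/3) = -26570 - (5/132 - 91/3*132) = -26570 - (5*(1/132) - 4004) = -26570 - (5/132 - 4004) = -26570 - 1*(-528523/132) = -26570 + 528523/132 = -2978717/132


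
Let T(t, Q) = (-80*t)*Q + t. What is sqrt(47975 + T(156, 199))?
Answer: I*sqrt(2435389) ≈ 1560.6*I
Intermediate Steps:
T(t, Q) = t - 80*Q*t (T(t, Q) = -80*Q*t + t = t - 80*Q*t)
sqrt(47975 + T(156, 199)) = sqrt(47975 + 156*(1 - 80*199)) = sqrt(47975 + 156*(1 - 15920)) = sqrt(47975 + 156*(-15919)) = sqrt(47975 - 2483364) = sqrt(-2435389) = I*sqrt(2435389)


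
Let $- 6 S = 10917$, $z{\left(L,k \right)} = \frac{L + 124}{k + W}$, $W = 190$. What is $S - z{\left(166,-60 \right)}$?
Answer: $- \frac{47365}{26} \approx -1821.7$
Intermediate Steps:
$z{\left(L,k \right)} = \frac{124 + L}{190 + k}$ ($z{\left(L,k \right)} = \frac{L + 124}{k + 190} = \frac{124 + L}{190 + k}$)
$S = - \frac{3639}{2}$ ($S = \left(- \frac{1}{6}\right) 10917 = - \frac{3639}{2} \approx -1819.5$)
$S - z{\left(166,-60 \right)} = - \frac{3639}{2} - \frac{124 + 166}{190 - 60} = - \frac{3639}{2} - \frac{1}{130} \cdot 290 = - \frac{3639}{2} - \frac{29}{13} = - \frac{47365}{26}$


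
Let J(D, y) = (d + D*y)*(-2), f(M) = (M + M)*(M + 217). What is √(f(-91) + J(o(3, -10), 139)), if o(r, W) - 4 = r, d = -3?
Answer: 2*I*√6218 ≈ 157.71*I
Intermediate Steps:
o(r, W) = 4 + r
f(M) = 2*M*(217 + M) (f(M) = (2*M)*(217 + M) = 2*M*(217 + M))
J(D, y) = 6 - 2*D*y (J(D, y) = (-3 + D*y)*(-2) = 6 - 2*D*y)
√(f(-91) + J(o(3, -10), 139)) = √(2*(-91)*(217 - 91) + (6 - 2*(4 + 3)*139)) = √(2*(-91)*126 + (6 - 2*7*139)) = √(-22932 + (6 - 1946)) = √(-22932 - 1940) = √(-24872) = 2*I*√6218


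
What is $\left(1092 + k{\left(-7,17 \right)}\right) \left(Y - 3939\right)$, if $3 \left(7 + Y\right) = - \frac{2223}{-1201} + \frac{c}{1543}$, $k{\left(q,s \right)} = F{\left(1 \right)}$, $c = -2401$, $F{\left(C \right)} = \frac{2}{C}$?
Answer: $- \frac{23999034618524}{5559429} \approx -4.3168 \cdot 10^{6}$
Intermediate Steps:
$k{\left(q,s \right)} = 2$ ($k{\left(q,s \right)} = \frac{2}{1} = 2 \cdot 1 = 2$)
$Y = - \frac{38369515}{5559429}$ ($Y = -7 + \frac{- \frac{2223}{-1201} - \frac{2401}{1543}}{3} = -7 + \frac{\left(-2223\right) \left(- \frac{1}{1201}\right) - \frac{2401}{1543}}{3} = -7 + \frac{\frac{2223}{1201} - \frac{2401}{1543}}{3} = -7 + \frac{1}{3} \cdot \frac{546488}{1853143} = -7 + \frac{546488}{5559429} = - \frac{38369515}{5559429} \approx -6.9017$)
$\left(1092 + k{\left(-7,17 \right)}\right) \left(Y - 3939\right) = \left(1092 + 2\right) \left(- \frac{38369515}{5559429} - 3939\right) = 1094 \left(- \frac{21936960346}{5559429}\right) = - \frac{23999034618524}{5559429}$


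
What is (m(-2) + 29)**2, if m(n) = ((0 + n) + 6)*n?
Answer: 441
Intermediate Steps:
m(n) = n*(6 + n) (m(n) = (n + 6)*n = (6 + n)*n = n*(6 + n))
(m(-2) + 29)**2 = (-2*(6 - 2) + 29)**2 = (-2*4 + 29)**2 = (-8 + 29)**2 = 21**2 = 441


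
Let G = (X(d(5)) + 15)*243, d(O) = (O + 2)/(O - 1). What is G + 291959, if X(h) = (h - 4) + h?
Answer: 590965/2 ≈ 2.9548e+5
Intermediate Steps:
d(O) = (2 + O)/(-1 + O)
X(h) = -4 + 2*h (X(h) = (-4 + h) + h = -4 + 2*h)
G = 7047/2 (G = ((-4 + 2*((2 + 5)/(-1 + 5))) + 15)*243 = ((-4 + 2*(7/4)) + 15)*243 = ((-4 + 7/2) + 15)*243 = (-½ + 15)*243 = (29/2)*243 = 7047/2 ≈ 3523.5)
G + 291959 = 7047/2 + 291959 = 590965/2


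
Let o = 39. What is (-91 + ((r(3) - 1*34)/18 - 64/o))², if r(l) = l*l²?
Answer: 473889361/54756 ≈ 8654.6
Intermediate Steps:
r(l) = l³
(-91 + ((r(3) - 1*34)/18 - 64/o))² = (-91 + ((3³ - 1*34)/18 - 64/39))² = (-91 + ((27 - 34)*(1/18) - 64*1/39))² = (-91 + (-7*1/18 - 64/39))² = (-91 + (-7/18 - 64/39))² = (-91 - 475/234)² = (-21769/234)² = 473889361/54756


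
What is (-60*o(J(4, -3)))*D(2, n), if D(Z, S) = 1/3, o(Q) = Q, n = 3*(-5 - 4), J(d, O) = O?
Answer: 60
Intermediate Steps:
n = -27 (n = 3*(-9) = -27)
D(Z, S) = ⅓
(-60*o(J(4, -3)))*D(2, n) = -60*(-3)*(⅓) = 180*(⅓) = 60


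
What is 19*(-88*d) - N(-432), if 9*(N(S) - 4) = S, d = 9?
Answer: -15004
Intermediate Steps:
N(S) = 4 + S/9
19*(-88*d) - N(-432) = 19*(-88*9) - (4 + (1/9)*(-432)) = 19*(-792) - (4 - 48) = -15048 - 1*(-44) = -15048 + 44 = -15004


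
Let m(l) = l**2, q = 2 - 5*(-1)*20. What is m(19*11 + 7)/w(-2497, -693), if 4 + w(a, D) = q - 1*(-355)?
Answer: 15552/151 ≈ 102.99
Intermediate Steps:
q = 102 (q = 2 + 5*20 = 2 + 100 = 102)
w(a, D) = 453 (w(a, D) = -4 + (102 - 1*(-355)) = -4 + (102 + 355) = -4 + 457 = 453)
m(19*11 + 7)/w(-2497, -693) = (19*11 + 7)**2/453 = (209 + 7)**2*(1/453) = 216**2*(1/453) = 46656*(1/453) = 15552/151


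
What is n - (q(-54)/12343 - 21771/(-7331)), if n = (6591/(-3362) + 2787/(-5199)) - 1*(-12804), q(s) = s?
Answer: 6747464180290693705/527205849598418 ≈ 12799.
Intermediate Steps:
n = 74585988683/5826346 (n = (6591*(-1/3362) + 2787*(-1/5199)) + 12804 = (-6591/3362 - 929/1733) + 12804 = -14545501/5826346 + 12804 = 74585988683/5826346 ≈ 12802.)
n - (q(-54)/12343 - 21771/(-7331)) = 74585988683/5826346 - (-54/12343 - 21771/(-7331)) = 74585988683/5826346 - (-54*1/12343 - 21771*(-1/7331)) = 74585988683/5826346 - (-54/12343 + 21771/7331) = 74585988683/5826346 - 1*268323579/90486533 = 74585988683/5826346 - 268323579/90486533 = 6747464180290693705/527205849598418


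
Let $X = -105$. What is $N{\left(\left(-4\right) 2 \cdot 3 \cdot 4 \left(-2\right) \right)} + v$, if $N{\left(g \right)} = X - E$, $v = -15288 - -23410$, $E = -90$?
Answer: $8107$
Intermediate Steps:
$v = 8122$ ($v = -15288 + 23410 = 8122$)
$N{\left(g \right)} = -15$ ($N{\left(g \right)} = -105 - -90 = -105 + 90 = -15$)
$N{\left(\left(-4\right) 2 \cdot 3 \cdot 4 \left(-2\right) \right)} + v = -15 + 8122 = 8107$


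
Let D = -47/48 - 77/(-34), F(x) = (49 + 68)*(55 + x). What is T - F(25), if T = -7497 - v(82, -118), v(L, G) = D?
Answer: -13756361/816 ≈ -16858.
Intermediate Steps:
F(x) = 6435 + 117*x (F(x) = 117*(55 + x) = 6435 + 117*x)
D = 1049/816 (D = -47*1/48 - 77*(-1/34) = -47/48 + 77/34 = 1049/816 ≈ 1.2855)
v(L, G) = 1049/816
T = -6118601/816 (T = -7497 - 1*1049/816 = -7497 - 1049/816 = -6118601/816 ≈ -7498.3)
T - F(25) = -6118601/816 - (6435 + 117*25) = -6118601/816 - (6435 + 2925) = -6118601/816 - 1*9360 = -6118601/816 - 9360 = -13756361/816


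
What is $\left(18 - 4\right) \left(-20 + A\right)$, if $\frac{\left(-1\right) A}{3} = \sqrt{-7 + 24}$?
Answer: $-280 - 42 \sqrt{17} \approx -453.17$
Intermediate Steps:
$A = - 3 \sqrt{17}$ ($A = - 3 \sqrt{-7 + 24} = - 3 \sqrt{17} \approx -12.369$)
$\left(18 - 4\right) \left(-20 + A\right) = \left(18 - 4\right) \left(-20 - 3 \sqrt{17}\right) = 14 \left(-20 - 3 \sqrt{17}\right) = -280 - 42 \sqrt{17}$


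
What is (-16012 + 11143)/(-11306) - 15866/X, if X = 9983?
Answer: -130773769/112867798 ≈ -1.1586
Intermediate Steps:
(-16012 + 11143)/(-11306) - 15866/X = (-16012 + 11143)/(-11306) - 15866/9983 = -4869*(-1/11306) - 15866*1/9983 = 4869/11306 - 15866/9983 = -130773769/112867798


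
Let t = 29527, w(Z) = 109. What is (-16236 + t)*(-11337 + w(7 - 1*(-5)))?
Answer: -149231348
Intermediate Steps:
(-16236 + t)*(-11337 + w(7 - 1*(-5))) = (-16236 + 29527)*(-11337 + 109) = 13291*(-11228) = -149231348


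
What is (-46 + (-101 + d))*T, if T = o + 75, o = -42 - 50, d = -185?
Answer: 5644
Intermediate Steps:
o = -92
T = -17 (T = -92 + 75 = -17)
(-46 + (-101 + d))*T = (-46 + (-101 - 185))*(-17) = (-46 - 286)*(-17) = -332*(-17) = 5644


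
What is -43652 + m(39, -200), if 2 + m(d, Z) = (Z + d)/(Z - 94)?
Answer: -1833445/42 ≈ -43653.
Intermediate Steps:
m(d, Z) = -2 + (Z + d)/(-94 + Z) (m(d, Z) = -2 + (Z + d)/(Z - 94) = -2 + (Z + d)/(-94 + Z))
-43652 + m(39, -200) = -43652 + (188 + 39 - 1*(-200))/(-94 - 200) = -43652 + (188 + 39 + 200)/(-294) = -43652 - 1/294*427 = -43652 - 61/42 = -1833445/42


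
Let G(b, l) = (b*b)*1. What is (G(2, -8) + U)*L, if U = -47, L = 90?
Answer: -3870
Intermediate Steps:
G(b, l) = b² (G(b, l) = b²*1 = b²)
(G(2, -8) + U)*L = (2² - 47)*90 = (4 - 47)*90 = -43*90 = -3870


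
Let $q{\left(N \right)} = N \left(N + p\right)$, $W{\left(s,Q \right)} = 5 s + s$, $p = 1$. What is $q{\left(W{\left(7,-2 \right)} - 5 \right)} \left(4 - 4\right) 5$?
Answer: $0$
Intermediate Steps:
$W{\left(s,Q \right)} = 6 s$
$q{\left(N \right)} = N \left(1 + N\right)$ ($q{\left(N \right)} = N \left(N + 1\right) = N \left(1 + N\right)$)
$q{\left(W{\left(7,-2 \right)} - 5 \right)} \left(4 - 4\right) 5 = \left(6 \cdot 7 - 5\right) \left(1 + \left(6 \cdot 7 - 5\right)\right) \left(4 - 4\right) 5 = \left(42 - 5\right) \left(1 + \left(42 - 5\right)\right) 0 \cdot 5 = 37 \left(1 + 37\right) 0 = 37 \cdot 38 \cdot 0 = 1406 \cdot 0 = 0$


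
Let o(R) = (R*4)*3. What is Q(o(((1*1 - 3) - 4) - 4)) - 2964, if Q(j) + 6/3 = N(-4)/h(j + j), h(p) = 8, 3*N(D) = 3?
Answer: -23727/8 ≈ -2965.9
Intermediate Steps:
N(D) = 1 (N(D) = (⅓)*3 = 1)
o(R) = 12*R (o(R) = (4*R)*3 = 12*R)
Q(j) = -15/8 (Q(j) = -2 + 1/8 = -2 + 1*(⅛) = -2 + ⅛ = -15/8)
Q(o(((1*1 - 3) - 4) - 4)) - 2964 = -15/8 - 2964 = -23727/8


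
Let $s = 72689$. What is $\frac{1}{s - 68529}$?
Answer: $\frac{1}{4160} \approx 0.00024038$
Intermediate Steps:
$\frac{1}{s - 68529} = \frac{1}{72689 - 68529} = \frac{1}{4160}$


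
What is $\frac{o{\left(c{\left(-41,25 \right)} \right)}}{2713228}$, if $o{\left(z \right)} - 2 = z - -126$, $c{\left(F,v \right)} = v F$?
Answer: $- \frac{897}{2713228} \approx -0.0003306$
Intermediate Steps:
$c{\left(F,v \right)} = F v$
$o{\left(z \right)} = 128 + z$ ($o{\left(z \right)} = 2 + \left(z - -126\right) = 2 + \left(z + 126\right) = 2 + \left(126 + z\right) = 128 + z$)
$\frac{o{\left(c{\left(-41,25 \right)} \right)}}{2713228} = \frac{128 - 1025}{2713228} = \left(128 - 1025\right) \frac{1}{2713228} = \left(-897\right) \frac{1}{2713228} = - \frac{897}{2713228}$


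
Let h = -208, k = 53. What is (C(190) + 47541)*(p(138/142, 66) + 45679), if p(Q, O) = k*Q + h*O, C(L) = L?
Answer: 108453328118/71 ≈ 1.5275e+9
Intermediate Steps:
p(Q, O) = -208*O + 53*Q (p(Q, O) = 53*Q - 208*O = -208*O + 53*Q)
(C(190) + 47541)*(p(138/142, 66) + 45679) = (190 + 47541)*((-208*66 + 53*(138/142)) + 45679) = 47731*((-13728 + 53*(138*(1/142))) + 45679) = 47731*((-13728 + 53*(69/71)) + 45679) = 47731*((-13728 + 3657/71) + 45679) = 47731*(-971031/71 + 45679) = 47731*(2272178/71) = 108453328118/71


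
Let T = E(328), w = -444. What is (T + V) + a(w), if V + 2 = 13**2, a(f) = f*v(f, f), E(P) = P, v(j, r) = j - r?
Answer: 495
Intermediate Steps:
T = 328
a(f) = 0 (a(f) = f*(f - f) = f*0 = 0)
V = 167 (V = -2 + 13**2 = -2 + 169 = 167)
(T + V) + a(w) = (328 + 167) + 0 = 495 + 0 = 495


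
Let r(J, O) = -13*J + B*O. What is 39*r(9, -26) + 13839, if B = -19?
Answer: 28542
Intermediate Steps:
r(J, O) = -19*O - 13*J (r(J, O) = -13*J - 19*O = -19*O - 13*J)
39*r(9, -26) + 13839 = 39*(-19*(-26) - 13*9) + 13839 = 39*(494 - 117) + 13839 = 39*377 + 13839 = 14703 + 13839 = 28542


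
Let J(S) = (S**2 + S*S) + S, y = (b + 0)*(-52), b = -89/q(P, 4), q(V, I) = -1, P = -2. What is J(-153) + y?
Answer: 42037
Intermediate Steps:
b = 89 (b = -89/(-1) = -89*(-1) = 89)
y = -4628 (y = (89 + 0)*(-52) = 89*(-52) = -4628)
J(S) = S + 2*S**2 (J(S) = (S**2 + S**2) + S = 2*S**2 + S = S + 2*S**2)
J(-153) + y = -153*(1 + 2*(-153)) - 4628 = -153*(1 - 306) - 4628 = -153*(-305) - 4628 = 46665 - 4628 = 42037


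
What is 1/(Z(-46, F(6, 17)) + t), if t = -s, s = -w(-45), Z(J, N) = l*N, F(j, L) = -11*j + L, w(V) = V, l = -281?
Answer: 1/13724 ≈ 7.2865e-5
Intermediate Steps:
F(j, L) = L - 11*j
Z(J, N) = -281*N
s = 45 (s = -1*(-45) = 45)
t = -45 (t = -1*45 = -45)
1/(Z(-46, F(6, 17)) + t) = 1/(-281*(17 - 11*6) - 45) = 1/(-281*(17 - 66) - 45) = 1/(-281*(-49) - 45) = 1/(13769 - 45) = 1/13724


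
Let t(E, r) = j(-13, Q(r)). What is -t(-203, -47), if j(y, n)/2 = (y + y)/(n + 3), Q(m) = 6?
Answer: 52/9 ≈ 5.7778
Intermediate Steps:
j(y, n) = 4*y/(3 + n) (j(y, n) = 2*((y + y)/(n + 3)) = 2*((2*y)/(3 + n)) = 2*(2*y/(3 + n)) = 4*y/(3 + n))
t(E, r) = -52/9 (t(E, r) = 4*(-13)/(3 + 6) = 4*(-13)/9 = 4*(-13)*(⅑) = -52/9)
-t(-203, -47) = -1*(-52/9) = 52/9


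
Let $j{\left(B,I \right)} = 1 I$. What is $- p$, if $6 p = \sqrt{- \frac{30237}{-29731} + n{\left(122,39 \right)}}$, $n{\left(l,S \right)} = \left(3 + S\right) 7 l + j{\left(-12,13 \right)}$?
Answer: $- \frac{\sqrt{7929319005322}}{89193} \approx -31.571$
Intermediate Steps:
$j{\left(B,I \right)} = I$
$n{\left(l,S \right)} = 13 + l \left(21 + 7 S\right)$ ($n{\left(l,S \right)} = \left(3 + S\right) 7 l + 13 = \left(21 + 7 S\right) l + 13 = l \left(21 + 7 S\right) + 13 = 13 + l \left(21 + 7 S\right)$)
$p = \frac{\sqrt{7929319005322}}{89193}$ ($p = \frac{\sqrt{- \frac{30237}{-29731} + \left(13 + 21 \cdot 122 + 7 \cdot 39 \cdot 122\right)}}{6} = \frac{\sqrt{\left(-30237\right) \left(- \frac{1}{29731}\right) + \left(13 + 2562 + 33306\right)}}{6} = \frac{\sqrt{\frac{30237}{29731} + 35881}}{6} = \frac{\sqrt{\frac{1066808248}{29731}}}{6} = \frac{\frac{2}{29731} \sqrt{7929319005322}}{6} = \frac{\sqrt{7929319005322}}{89193} \approx 31.571$)
$- p = - \frac{\sqrt{7929319005322}}{89193}$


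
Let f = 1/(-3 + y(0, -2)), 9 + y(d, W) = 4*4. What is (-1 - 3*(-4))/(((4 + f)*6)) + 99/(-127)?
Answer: -2255/6477 ≈ -0.34816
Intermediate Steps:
y(d, W) = 7 (y(d, W) = -9 + 4*4 = -9 + 16 = 7)
f = ¼ (f = 1/(-3 + 7) = 1/4 = ¼ ≈ 0.25000)
(-1 - 3*(-4))/(((4 + f)*6)) + 99/(-127) = (-1 - 3*(-4))/(((4 + ¼)*6)) + 99/(-127) = (-1 + 12)/(((17/4)*6)) + 99*(-1/127) = 11/(51/2) - 99/127 = 11*(2/51) - 99/127 = 22/51 - 99/127 = -2255/6477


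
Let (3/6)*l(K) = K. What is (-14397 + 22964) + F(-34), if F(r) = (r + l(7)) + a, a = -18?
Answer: 8529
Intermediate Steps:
l(K) = 2*K
F(r) = -4 + r (F(r) = (r + 2*7) - 18 = (r + 14) - 18 = (14 + r) - 18 = -4 + r)
(-14397 + 22964) + F(-34) = (-14397 + 22964) + (-4 - 34) = 8567 - 38 = 8529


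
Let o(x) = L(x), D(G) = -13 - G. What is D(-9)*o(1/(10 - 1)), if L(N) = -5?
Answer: 20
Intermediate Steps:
o(x) = -5
D(-9)*o(1/(10 - 1)) = (-13 - 1*(-9))*(-5) = (-13 + 9)*(-5) = -4*(-5) = 20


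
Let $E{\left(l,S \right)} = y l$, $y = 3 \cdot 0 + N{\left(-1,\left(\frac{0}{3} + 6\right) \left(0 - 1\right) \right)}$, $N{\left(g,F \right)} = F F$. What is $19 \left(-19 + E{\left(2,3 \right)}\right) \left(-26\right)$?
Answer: $-26182$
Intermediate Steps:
$N{\left(g,F \right)} = F^{2}$
$y = 36$ ($y = 3 \cdot 0 + \left(\left(\frac{0}{3} + 6\right) \left(0 - 1\right)\right)^{2} = 0 + \left(\left(0 \cdot \frac{1}{3} + 6\right) \left(-1\right)\right)^{2} = 0 + \left(\left(0 + 6\right) \left(-1\right)\right)^{2} = 0 + \left(6 \left(-1\right)\right)^{2} = 0 + \left(-6\right)^{2} = 0 + 36 = 36$)
$E{\left(l,S \right)} = 36 l$
$19 \left(-19 + E{\left(2,3 \right)}\right) \left(-26\right) = 19 \left(-19 + 36 \cdot 2\right) \left(-26\right) = 19 \left(-19 + 72\right) \left(-26\right) = 19 \cdot 53 \left(-26\right) = 1007 \left(-26\right) = -26182$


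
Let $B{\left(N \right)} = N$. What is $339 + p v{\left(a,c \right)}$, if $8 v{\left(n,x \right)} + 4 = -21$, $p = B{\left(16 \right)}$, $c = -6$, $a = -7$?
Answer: $289$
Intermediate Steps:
$p = 16$
$v{\left(n,x \right)} = - \frac{25}{8}$ ($v{\left(n,x \right)} = - \frac{1}{2} + \frac{1}{8} \left(-21\right) = - \frac{1}{2} - \frac{21}{8} = - \frac{25}{8}$)
$339 + p v{\left(a,c \right)} = 339 + 16 \left(- \frac{25}{8}\right) = 339 - 50 = 289$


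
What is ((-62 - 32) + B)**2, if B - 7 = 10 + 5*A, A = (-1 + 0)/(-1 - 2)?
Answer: 51076/9 ≈ 5675.1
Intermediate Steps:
A = 1/3 (A = -1/(-3) = -1*(-1/3) = 1/3 ≈ 0.33333)
B = 56/3 (B = 7 + (10 + 5*(1/3)) = 7 + (10 + 5/3) = 7 + 35/3 = 56/3 ≈ 18.667)
((-62 - 32) + B)**2 = ((-62 - 32) + 56/3)**2 = (-94 + 56/3)**2 = (-226/3)**2 = 51076/9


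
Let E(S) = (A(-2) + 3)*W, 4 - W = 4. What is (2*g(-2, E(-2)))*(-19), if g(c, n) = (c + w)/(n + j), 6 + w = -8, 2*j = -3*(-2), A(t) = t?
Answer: 608/3 ≈ 202.67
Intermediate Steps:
j = 3 (j = (-3*(-2))/2 = (1/2)*6 = 3)
W = 0 (W = 4 - 1*4 = 4 - 4 = 0)
w = -14 (w = -6 - 8 = -14)
E(S) = 0 (E(S) = (-2 + 3)*0 = 1*0 = 0)
g(c, n) = (-14 + c)/(3 + n) (g(c, n) = (c - 14)/(n + 3) = (-14 + c)/(3 + n))
(2*g(-2, E(-2)))*(-19) = (2*((-14 - 2)/(3 + 0)))*(-19) = (2*(-16/3))*(-19) = -32/3*(-19) = 608/3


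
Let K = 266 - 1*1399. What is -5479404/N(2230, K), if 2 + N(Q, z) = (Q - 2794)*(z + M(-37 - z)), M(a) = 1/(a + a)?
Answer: -3002713392/350177339 ≈ -8.5748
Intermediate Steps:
M(a) = 1/(2*a)
K = -1133 (K = 266 - 1399 = -1133)
N(Q, z) = -2 + (-2794 + Q)*(z + 1/(2*(-37 - z))) (N(Q, z) = -2 + (Q - 2794)*(z + 1/(2*(-37 - z))) = -2 + (-2794 + Q)*(z + 1/(2*(-37 - z))))
-5479404/N(2230, K) = -5479404*(37 - 1133)/(1323 - 103380*(-1133) - 2794*(-1133)**2 - 1/2*2230 + 2230*(-1133)**2 + 37*2230*(-1133)) = -5479404*(-1096/(1323 + 117129540 - 2794*1283689 - 1115 + 2230*1283689 - 93483830)) = -5479404*(-1096/(1323 + 117129540 - 3586627066 - 1115 + 2862626470 - 93483830)) = -5479404/((-1/1096*(-700354678))) = -5479404/350177339/548 = -5479404*548/350177339 = -3002713392/350177339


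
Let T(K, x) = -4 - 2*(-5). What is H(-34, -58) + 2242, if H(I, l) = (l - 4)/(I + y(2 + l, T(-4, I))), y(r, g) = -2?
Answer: 40387/18 ≈ 2243.7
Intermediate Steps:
T(K, x) = 6 (T(K, x) = -4 + 10 = 6)
H(I, l) = (-4 + l)/(-2 + I) (H(I, l) = (l - 4)/(I - 2) = (-4 + l)/(-2 + I))
H(-34, -58) + 2242 = (-4 - 58)/(-2 - 34) + 2242 = -62/(-36) + 2242 = -1/36*(-62) + 2242 = 31/18 + 2242 = 40387/18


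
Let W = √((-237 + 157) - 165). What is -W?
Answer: -7*I*√5 ≈ -15.652*I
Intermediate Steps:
W = 7*I*√5 (W = √(-80 - 165) = √(-245) = 7*I*√5 ≈ 15.652*I)
-W = -7*I*√5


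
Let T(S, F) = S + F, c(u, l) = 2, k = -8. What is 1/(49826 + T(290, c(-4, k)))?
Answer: 1/50118 ≈ 1.9953e-5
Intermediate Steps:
T(S, F) = F + S
1/(49826 + T(290, c(-4, k))) = 1/(49826 + (2 + 290)) = 1/(49826 + 292) = 1/50118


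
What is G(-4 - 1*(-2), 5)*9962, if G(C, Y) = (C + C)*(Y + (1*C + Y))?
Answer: -318784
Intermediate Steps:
G(C, Y) = 2*C*(C + 2*Y) (G(C, Y) = (2*C)*(Y + (C + Y)) = (2*C)*(C + 2*Y) = 2*C*(C + 2*Y))
G(-4 - 1*(-2), 5)*9962 = (2*(-4 - 1*(-2))*((-4 - 1*(-2)) + 2*5))*9962 = (2*(-4 + 2)*((-4 + 2) + 10))*9962 = (2*(-2)*(-2 + 10))*9962 = (2*(-2)*8)*9962 = -32*9962 = -318784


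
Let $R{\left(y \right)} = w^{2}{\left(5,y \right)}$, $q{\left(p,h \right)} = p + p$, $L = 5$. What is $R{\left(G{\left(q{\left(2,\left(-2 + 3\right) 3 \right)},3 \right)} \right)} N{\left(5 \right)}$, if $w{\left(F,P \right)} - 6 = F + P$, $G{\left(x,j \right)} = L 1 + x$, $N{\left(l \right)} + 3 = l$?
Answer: $800$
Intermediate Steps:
$N{\left(l \right)} = -3 + l$
$q{\left(p,h \right)} = 2 p$
$G{\left(x,j \right)} = 5 + x$ ($G{\left(x,j \right)} = 5 \cdot 1 + x = 5 + x$)
$w{\left(F,P \right)} = 6 + F + P$ ($w{\left(F,P \right)} = 6 + \left(F + P\right) = 6 + F + P$)
$R{\left(y \right)} = \left(11 + y\right)^{2}$ ($R{\left(y \right)} = \left(6 + 5 + y\right)^{2} = \left(11 + y\right)^{2}$)
$R{\left(G{\left(q{\left(2,\left(-2 + 3\right) 3 \right)},3 \right)} \right)} N{\left(5 \right)} = \left(11 + \left(5 + 2 \cdot 2\right)\right)^{2} \left(-3 + 5\right) = \left(11 + \left(5 + 4\right)\right)^{2} \cdot 2 = \left(11 + 9\right)^{2} \cdot 2 = 20^{2} \cdot 2 = 400 \cdot 2 = 800$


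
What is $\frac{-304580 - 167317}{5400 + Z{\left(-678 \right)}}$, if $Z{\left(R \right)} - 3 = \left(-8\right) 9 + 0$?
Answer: $- \frac{157299}{1777} \approx -88.519$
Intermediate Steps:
$Z{\left(R \right)} = -69$ ($Z{\left(R \right)} = 3 + \left(\left(-8\right) 9 + 0\right) = 3 + \left(-72 + 0\right) = 3 - 72 = -69$)
$\frac{-304580 - 167317}{5400 + Z{\left(-678 \right)}} = \frac{-304580 - 167317}{5400 - 69} = - \frac{471897}{5331} = \left(-471897\right) \frac{1}{5331} = - \frac{157299}{1777}$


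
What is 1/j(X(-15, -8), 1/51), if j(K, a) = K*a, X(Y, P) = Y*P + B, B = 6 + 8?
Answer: 51/134 ≈ 0.38060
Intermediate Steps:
B = 14
X(Y, P) = 14 + P*Y (X(Y, P) = Y*P + 14 = P*Y + 14 = 14 + P*Y)
1/j(X(-15, -8), 1/51) = 1/((14 - 8*(-15))/51) = 1/((14 + 120)*(1/51)) = 1/(134*(1/51)) = 1/(134/51) = 51/134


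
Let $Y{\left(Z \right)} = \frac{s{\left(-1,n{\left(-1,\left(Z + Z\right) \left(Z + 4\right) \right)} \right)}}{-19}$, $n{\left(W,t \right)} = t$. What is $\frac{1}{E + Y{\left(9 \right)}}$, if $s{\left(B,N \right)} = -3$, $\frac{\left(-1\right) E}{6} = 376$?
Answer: $- \frac{19}{42861} \approx -0.00044329$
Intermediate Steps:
$E = -2256$ ($E = \left(-6\right) 376 = -2256$)
$Y{\left(Z \right)} = \frac{3}{19}$ ($Y{\left(Z \right)} = - \frac{3}{-19} = \left(-3\right) \left(- \frac{1}{19}\right) = \frac{3}{19}$)
$\frac{1}{E + Y{\left(9 \right)}} = \frac{1}{-2256 + \frac{3}{19}} = \frac{1}{- \frac{42861}{19}} = - \frac{19}{42861}$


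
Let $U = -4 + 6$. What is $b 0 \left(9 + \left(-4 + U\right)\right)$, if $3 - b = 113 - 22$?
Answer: $0$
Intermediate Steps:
$U = 2$
$b = -88$ ($b = 3 - \left(113 - 22\right) = 3 - 91 = -88$)
$b 0 \left(9 + \left(-4 + U\right)\right) = - 88 \cdot 0 \left(9 + \left(-4 + 2\right)\right) = - 88 \cdot 0 \left(9 - 2\right) = - 88 \cdot 0 \cdot 7 = \left(-88\right) 0 = 0$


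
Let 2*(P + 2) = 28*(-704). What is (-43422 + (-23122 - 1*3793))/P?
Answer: 70337/9858 ≈ 7.1350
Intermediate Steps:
P = -9858 (P = -2 + (28*(-704))/2 = -2 + (½)*(-19712) = -2 - 9856 = -9858)
(-43422 + (-23122 - 1*3793))/P = (-43422 + (-23122 - 1*3793))/(-9858) = (-43422 + (-23122 - 3793))*(-1/9858) = (-43422 - 26915)*(-1/9858) = -70337*(-1/9858) = 70337/9858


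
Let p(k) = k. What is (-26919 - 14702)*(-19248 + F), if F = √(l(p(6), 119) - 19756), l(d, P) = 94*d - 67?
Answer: 801121008 - 41621*I*√19259 ≈ 8.0112e+8 - 5.776e+6*I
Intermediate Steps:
l(d, P) = -67 + 94*d
F = I*√19259 (F = √((-67 + 94*6) - 19756) = √((-67 + 564) - 19756) = √(497 - 19756) = √(-19259) = I*√19259 ≈ 138.78*I)
(-26919 - 14702)*(-19248 + F) = (-26919 - 14702)*(-19248 + I*√19259) = -41621*(-19248 + I*√19259) = 801121008 - 41621*I*√19259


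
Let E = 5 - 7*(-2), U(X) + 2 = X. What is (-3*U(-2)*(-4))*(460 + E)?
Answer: -22992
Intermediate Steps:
U(X) = -2 + X
E = 19 (E = 5 + 14 = 19)
(-3*U(-2)*(-4))*(460 + E) = (-3*(-2 - 2)*(-4))*(460 + 19) = (-3*(-4)*(-4))*479 = (12*(-4))*479 = -48*479 = -22992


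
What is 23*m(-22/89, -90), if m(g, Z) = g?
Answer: -506/89 ≈ -5.6854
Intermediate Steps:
23*m(-22/89, -90) = 23*(-22/89) = -506/89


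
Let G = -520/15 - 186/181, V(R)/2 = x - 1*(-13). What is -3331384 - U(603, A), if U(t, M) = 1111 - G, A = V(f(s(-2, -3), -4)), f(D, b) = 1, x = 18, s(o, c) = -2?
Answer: -1809564167/543 ≈ -3.3325e+6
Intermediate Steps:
V(R) = 62 (V(R) = 2*(18 - 1*(-13)) = 2*(18 + 13) = 2*31 = 62)
G = -19382/543 (G = -520*1/15 - 186*1/181 = -104/3 - 186/181 = -19382/543 ≈ -35.694)
A = 62
U(t, M) = 622655/543 (U(t, M) = 1111 - 1*(-19382/543) = 1111 + 19382/543 = 622655/543)
-3331384 - U(603, A) = -3331384 - 1*622655/543 = -3331384 - 622655/543 = -1809564167/543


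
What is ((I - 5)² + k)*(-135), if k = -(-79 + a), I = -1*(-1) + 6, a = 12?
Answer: -9585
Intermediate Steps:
I = 7 (I = 1 + 6 = 7)
k = 67 (k = -(-79 + 12) = -1*(-67) = 67)
((I - 5)² + k)*(-135) = ((7 - 5)² + 67)*(-135) = (2² + 67)*(-135) = (4 + 67)*(-135) = 71*(-135) = -9585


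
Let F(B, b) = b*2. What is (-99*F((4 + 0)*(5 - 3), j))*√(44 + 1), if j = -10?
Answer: 5940*√5 ≈ 13282.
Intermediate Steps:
F(B, b) = 2*b
(-99*F((4 + 0)*(5 - 3), j))*√(44 + 1) = (-198*(-10))*√(44 + 1) = (-99*(-20))*√45 = 1980*(3*√5) = 5940*√5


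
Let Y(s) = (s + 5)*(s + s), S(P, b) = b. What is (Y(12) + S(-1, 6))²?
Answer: 171396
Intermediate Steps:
Y(s) = 2*s*(5 + s) (Y(s) = (5 + s)*(2*s) = 2*s*(5 + s))
(Y(12) + S(-1, 6))² = (2*12*(5 + 12) + 6)² = (2*12*17 + 6)² = (408 + 6)² = 414² = 171396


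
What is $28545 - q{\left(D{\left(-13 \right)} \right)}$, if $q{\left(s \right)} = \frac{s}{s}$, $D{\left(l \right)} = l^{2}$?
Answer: $28544$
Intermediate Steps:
$q{\left(s \right)} = 1$
$28545 - q{\left(D{\left(-13 \right)} \right)} = 28545 - 1 = 28544$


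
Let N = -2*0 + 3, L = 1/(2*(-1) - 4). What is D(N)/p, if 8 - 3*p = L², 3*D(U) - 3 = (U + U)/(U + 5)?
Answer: 135/287 ≈ 0.47038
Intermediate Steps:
L = -⅙ (L = 1/(-2 - 4) = 1/(-6) = -⅙ ≈ -0.16667)
N = 3 (N = 0 + 3 = 3)
D(U) = 1 + 2*U/(3*(5 + U)) (D(U) = 1 + ((U + U)/(U + 5))/3 = 1 + ((2*U)/(5 + U))/3 = 1 + (2*U/(5 + U))/3 = 1 + 2*U/(3*(5 + U)))
p = 287/108 (p = 8/3 - (-⅙)²/3 = 8/3 - ⅓*1/36 = 8/3 - 1/108 = 287/108 ≈ 2.6574)
D(N)/p = (5*(3 + 3)/(3*(5 + 3)))/(287/108) = ((5/3)*6/8)*(108/287) = ((5/3)*(⅛)*6)*(108/287) = (5/4)*(108/287) = 135/287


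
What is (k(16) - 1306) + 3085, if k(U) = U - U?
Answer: 1779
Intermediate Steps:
k(U) = 0
(k(16) - 1306) + 3085 = (0 - 1306) + 3085 = -1306 + 3085 = 1779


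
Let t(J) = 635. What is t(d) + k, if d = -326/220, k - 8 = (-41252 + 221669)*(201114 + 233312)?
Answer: 78377836285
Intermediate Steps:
k = 78377835650 (k = 8 + (-41252 + 221669)*(201114 + 233312) = 8 + 180417*434426 = 8 + 78377835642 = 78377835650)
d = -163/110 (d = -326*1/220 = -163/110 ≈ -1.4818)
t(d) + k = 635 + 78377835650 = 78377836285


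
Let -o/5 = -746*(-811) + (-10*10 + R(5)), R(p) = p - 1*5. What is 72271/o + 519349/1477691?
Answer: 1463992424709/4469320760230 ≈ 0.32756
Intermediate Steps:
R(p) = -5 + p (R(p) = p - 5 = -5 + p)
o = -3024530 (o = -5*(-746*(-811) + (-10*10 + (-5 + 5))) = -5*(605006 + (-100 + 0)) = -5*(605006 - 100) = -5*604906 = -3024530)
72271/o + 519349/1477691 = 72271/(-3024530) + 519349/1477691 = 72271*(-1/3024530) + 519349*(1/1477691) = -72271/3024530 + 519349/1477691 = 1463992424709/4469320760230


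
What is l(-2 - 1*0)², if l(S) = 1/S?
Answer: ¼ ≈ 0.25000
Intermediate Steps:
l(-2 - 1*0)² = (1/(-2 - 1*0))² = (1/(-2 + 0))² = (1/(-2))² = (-½)² = ¼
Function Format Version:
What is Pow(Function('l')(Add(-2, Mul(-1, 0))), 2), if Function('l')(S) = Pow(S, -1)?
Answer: Rational(1, 4) ≈ 0.25000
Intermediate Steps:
Pow(Function('l')(Add(-2, Mul(-1, 0))), 2) = Pow(Pow(Add(-2, Mul(-1, 0)), -1), 2) = Pow(Pow(Add(-2, 0), -1), 2) = Pow(Pow(-2, -1), 2) = Pow(Rational(-1, 2), 2) = Rational(1, 4)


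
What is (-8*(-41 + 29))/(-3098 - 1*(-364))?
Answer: -48/1367 ≈ -0.035113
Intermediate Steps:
(-8*(-41 + 29))/(-3098 - 1*(-364)) = (-8*(-12))/(-3098 + 364) = 96/(-2734) = 96*(-1/2734) = -48/1367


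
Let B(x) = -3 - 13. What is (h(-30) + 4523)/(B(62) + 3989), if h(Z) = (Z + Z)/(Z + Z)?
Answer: 156/137 ≈ 1.1387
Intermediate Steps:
h(Z) = 1 (h(Z) = (2*Z)/((2*Z)) = (2*Z)*(1/(2*Z)) = 1)
B(x) = -16
(h(-30) + 4523)/(B(62) + 3989) = (1 + 4523)/(-16 + 3989) = 4524/3973 = 4524*(1/3973) = 156/137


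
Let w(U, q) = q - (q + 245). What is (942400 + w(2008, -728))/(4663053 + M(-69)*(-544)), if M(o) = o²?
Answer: 942155/2073069 ≈ 0.45447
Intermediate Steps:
w(U, q) = -245 (w(U, q) = q - (245 + q) = q + (-245 - q) = -245)
(942400 + w(2008, -728))/(4663053 + M(-69)*(-544)) = (942400 - 245)/(4663053 + (-69)²*(-544)) = 942155/(4663053 + 4761*(-544)) = 942155/(4663053 - 2589984) = 942155/2073069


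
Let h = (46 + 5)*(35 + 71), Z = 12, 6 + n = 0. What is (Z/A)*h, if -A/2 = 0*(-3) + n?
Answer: 5406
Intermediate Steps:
n = -6 (n = -6 + 0 = -6)
A = 12 (A = -2*(0*(-3) - 6) = -2*(0 - 6) = -2*(-6) = 12)
h = 5406 (h = 51*106 = 5406)
(Z/A)*h = (12/12)*5406 = (12*(1/12))*5406 = 1*5406 = 5406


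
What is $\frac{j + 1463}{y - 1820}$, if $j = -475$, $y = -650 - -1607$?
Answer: $- \frac{988}{863} \approx -1.1448$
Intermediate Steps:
$y = 957$ ($y = -650 + 1607 = 957$)
$\frac{j + 1463}{y - 1820} = \frac{-475 + 1463}{957 - 1820} = \frac{988}{957 - 1820} = \frac{988}{-863} = 988 \left(- \frac{1}{863}\right) = - \frac{988}{863}$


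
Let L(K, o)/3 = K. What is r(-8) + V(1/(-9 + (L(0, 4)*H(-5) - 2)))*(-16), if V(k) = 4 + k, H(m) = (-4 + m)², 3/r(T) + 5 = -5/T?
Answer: -24344/385 ≈ -63.231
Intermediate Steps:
L(K, o) = 3*K
r(T) = 3/(-5 - 5/T)
r(-8) + V(1/(-9 + (L(0, 4)*H(-5) - 2)))*(-16) = -3*(-8)/(5 + 5*(-8)) + (4 + 1/(-9 + ((3*0)*(-4 - 5)² - 2)))*(-16) = -3*(-8)/(5 - 40) + (4 + 1/(-9 + (0*(-9)² - 2)))*(-16) = -3*(-8)/(-35) + (4 + 1/(-9 + (0*81 - 2)))*(-16) = -3*(-8)*(-1/35) + (4 + 1/(-9 + (0 - 2)))*(-16) = -24/35 + (4 + 1/(-9 - 2))*(-16) = -24/35 + (4 + 1/(-11))*(-16) = -24/35 + (4 - 1/11)*(-16) = -24/35 + (43/11)*(-16) = -24/35 - 688/11 = -24344/385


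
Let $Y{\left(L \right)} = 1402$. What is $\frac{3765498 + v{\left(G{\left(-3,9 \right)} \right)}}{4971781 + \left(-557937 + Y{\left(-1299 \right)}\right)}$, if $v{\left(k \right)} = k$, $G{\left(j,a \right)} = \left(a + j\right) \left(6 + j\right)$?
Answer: $\frac{1882758}{2207623} \approx 0.85284$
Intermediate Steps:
$G{\left(j,a \right)} = \left(6 + j\right) \left(a + j\right)$
$\frac{3765498 + v{\left(G{\left(-3,9 \right)} \right)}}{4971781 + \left(-557937 + Y{\left(-1299 \right)}\right)} = \frac{3765498 + \left(\left(-3\right)^{2} + 6 \cdot 9 + 6 \left(-3\right) + 9 \left(-3\right)\right)}{4971781 + \left(-557937 + 1402\right)} = \frac{3765498 + \left(9 + 54 - 18 - 27\right)}{4971781 - 556535} = \frac{3765498 + 18}{4415246} = 3765516 \cdot \frac{1}{4415246} = \frac{1882758}{2207623}$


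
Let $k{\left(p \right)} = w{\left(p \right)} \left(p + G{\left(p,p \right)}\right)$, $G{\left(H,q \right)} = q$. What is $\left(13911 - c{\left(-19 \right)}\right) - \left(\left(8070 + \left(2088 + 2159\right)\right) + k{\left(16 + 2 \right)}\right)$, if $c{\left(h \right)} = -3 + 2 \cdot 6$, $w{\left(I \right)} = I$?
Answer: $937$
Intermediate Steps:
$k{\left(p \right)} = 2 p^{2}$ ($k{\left(p \right)} = p \left(p + p\right) = p 2 p = 2 p^{2}$)
$c{\left(h \right)} = 9$ ($c{\left(h \right)} = -3 + 12 = 9$)
$\left(13911 - c{\left(-19 \right)}\right) - \left(\left(8070 + \left(2088 + 2159\right)\right) + k{\left(16 + 2 \right)}\right) = \left(13911 - 9\right) - \left(\left(8070 + \left(2088 + 2159\right)\right) + 2 \left(16 + 2\right)^{2}\right) = \left(13911 - 9\right) - \left(\left(8070 + 4247\right) + 2 \cdot 18^{2}\right) = 13902 - \left(12317 + 2 \cdot 324\right) = 13902 - \left(12317 + 648\right) = 13902 - 12965 = 937$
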